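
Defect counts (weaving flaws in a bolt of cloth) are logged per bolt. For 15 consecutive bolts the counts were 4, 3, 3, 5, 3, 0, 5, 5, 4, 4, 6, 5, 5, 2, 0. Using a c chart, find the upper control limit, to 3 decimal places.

c̄ = (4 + 3 + 3 + 5 + 3 + 0 + 5 + 5 + 4 + 4 + 6 + 5 + 5 + 2 + 0) / 15 = 54 / 15 = 3.6000
UCL = c̄ + 3√c̄ = 3.6000 + 3 × √3.6000 = 3.6000 + 3 × 1.8974 = 9.2921

9.292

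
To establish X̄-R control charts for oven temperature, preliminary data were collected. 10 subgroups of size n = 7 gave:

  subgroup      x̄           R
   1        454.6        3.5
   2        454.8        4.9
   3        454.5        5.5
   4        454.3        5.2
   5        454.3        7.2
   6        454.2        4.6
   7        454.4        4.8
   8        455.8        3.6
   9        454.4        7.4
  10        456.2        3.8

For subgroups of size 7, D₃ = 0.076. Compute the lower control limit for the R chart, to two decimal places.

0.38

R̄ = (3.5 + 4.9 + 5.5 + 5.2 + 7.2 + 4.6 + 4.8 + 3.6 + 7.4 + 3.8) / 10 = 50.5000 / 10 = 5.0500
LCL_R = D₃·R̄ = 0.076 × 5.0500 = 0.3838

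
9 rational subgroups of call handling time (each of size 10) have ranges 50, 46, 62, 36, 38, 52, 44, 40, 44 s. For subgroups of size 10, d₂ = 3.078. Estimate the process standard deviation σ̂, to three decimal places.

R̄ = (50 + 46 + 62 + 36 + 38 + 52 + 44 + 40 + 44) / 9 = 45.7778
σ̂ = R̄ / d₂ = 45.7778 / 3.078 = 14.8726

14.873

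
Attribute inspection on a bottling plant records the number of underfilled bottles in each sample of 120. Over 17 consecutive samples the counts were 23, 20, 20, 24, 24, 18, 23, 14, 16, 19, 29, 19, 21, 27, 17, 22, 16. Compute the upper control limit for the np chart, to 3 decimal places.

33.124

p̄ = Σdᵢ / (k·n) = 352 / (17 × 120) = 0.17255
UCL = np̄ + 3·√(np̄(1−p̄)) = 20.7059 + 3 × √(20.7059×0.82745) = 20.7059 + 3 × 4.1392 = 33.1235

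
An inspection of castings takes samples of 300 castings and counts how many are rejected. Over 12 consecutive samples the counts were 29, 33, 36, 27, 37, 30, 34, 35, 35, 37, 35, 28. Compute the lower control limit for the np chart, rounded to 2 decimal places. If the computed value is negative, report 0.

p̄ = Σdᵢ / (k·n) = 396 / (12 × 300) = 0.11000
LCL = np̄ − 3·√(np̄(1−p̄)) = 33.0000 − 3 × 5.4194 = 16.7418

16.74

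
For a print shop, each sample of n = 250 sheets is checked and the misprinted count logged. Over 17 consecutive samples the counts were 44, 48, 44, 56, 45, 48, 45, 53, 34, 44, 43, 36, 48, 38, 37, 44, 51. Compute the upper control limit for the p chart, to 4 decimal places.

0.2510

p̄ = Σdᵢ / (k·n) = 758 / (17 × 250) = 0.17835
UCL = p̄ + 3·√(p̄(1−p̄)/n) = 0.17835 + 3 × √(0.17835×0.82165/250) = 0.17835 + 3 × 0.02421 = 0.25099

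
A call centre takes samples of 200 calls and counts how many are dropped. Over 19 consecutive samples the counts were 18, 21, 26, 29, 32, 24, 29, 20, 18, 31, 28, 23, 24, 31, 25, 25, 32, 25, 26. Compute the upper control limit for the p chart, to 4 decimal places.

p̄ = Σdᵢ / (k·n) = 487 / (19 × 200) = 0.12816
UCL = p̄ + 3·√(p̄(1−p̄)/n) = 0.12816 + 3 × √(0.12816×0.87184/200) = 0.12816 + 3 × 0.02364 = 0.19907

0.1991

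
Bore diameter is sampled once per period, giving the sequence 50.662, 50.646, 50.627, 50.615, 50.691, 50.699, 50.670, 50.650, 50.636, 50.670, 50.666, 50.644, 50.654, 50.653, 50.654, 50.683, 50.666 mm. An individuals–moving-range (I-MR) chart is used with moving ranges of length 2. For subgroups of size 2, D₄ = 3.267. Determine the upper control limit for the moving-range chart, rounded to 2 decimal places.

0.06

Moving ranges: 0.016, 0.019, 0.012, 0.076, 0.008, 0.029, 0.020, 0.014, 0.034, 0.004, 0.022, 0.010, 0.001, 0.001, 0.029, 0.017; M̄R̄ = 0.3120 / 16 = 0.0195
UCL_MR = D₄·M̄R̄ = 3.267 × 0.0195 = 0.0637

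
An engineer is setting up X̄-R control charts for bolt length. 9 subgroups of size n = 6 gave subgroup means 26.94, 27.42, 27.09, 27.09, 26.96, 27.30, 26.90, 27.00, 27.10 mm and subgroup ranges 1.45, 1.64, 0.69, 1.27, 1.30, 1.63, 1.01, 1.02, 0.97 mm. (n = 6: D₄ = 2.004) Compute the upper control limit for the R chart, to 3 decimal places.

R̄ = (1.45 + 1.64 + 0.69 + 1.27 + 1.30 + 1.63 + 1.01 + 1.02 + 0.97) / 9 = 10.9800 / 9 = 1.2200
UCL_R = D₄·R̄ = 2.004 × 1.2200 = 2.4449

2.445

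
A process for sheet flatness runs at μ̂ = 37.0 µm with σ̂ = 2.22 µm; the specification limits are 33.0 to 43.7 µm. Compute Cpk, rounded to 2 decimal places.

Cpu = (USL − μ̂) / (3σ̂) = (43.7 − 37.0) / (3 × 2.22) = 1.0060; Cpl = (μ̂ − LSL) / (3σ̂) = (37.0 − 33.0) / (3 × 2.22) = 0.6006; Cpk = min(Cpu, Cpl) = 0.6006

0.60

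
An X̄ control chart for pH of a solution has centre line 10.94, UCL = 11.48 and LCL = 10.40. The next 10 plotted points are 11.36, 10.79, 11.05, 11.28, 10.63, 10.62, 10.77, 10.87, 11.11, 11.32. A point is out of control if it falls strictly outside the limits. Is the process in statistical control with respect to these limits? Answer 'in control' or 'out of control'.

in control

All 10 points lie within [10.40, 11.48].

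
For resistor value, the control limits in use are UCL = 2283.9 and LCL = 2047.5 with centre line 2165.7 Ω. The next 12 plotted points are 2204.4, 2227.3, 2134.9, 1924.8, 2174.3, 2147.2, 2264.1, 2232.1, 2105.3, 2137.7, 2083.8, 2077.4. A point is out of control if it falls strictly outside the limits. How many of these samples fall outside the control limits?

1

Compare each point to [2047.5, 2283.9]: sample 4 = 1924.8 < LCL.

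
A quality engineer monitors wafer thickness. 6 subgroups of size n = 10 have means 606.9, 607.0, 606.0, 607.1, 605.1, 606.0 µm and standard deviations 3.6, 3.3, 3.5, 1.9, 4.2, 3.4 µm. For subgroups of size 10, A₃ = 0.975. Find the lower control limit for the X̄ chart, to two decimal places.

X̄̄ = (606.9 + 607.0 + 606.0 + 607.1 + 605.1 + 606.0) / 6 = 606.3500
s̄ = (3.6 + 3.3 + 3.5 + 1.9 + 4.2 + 3.4) / 6 = 3.3167
LCL = X̄̄ − A₃·s̄ = 606.3500 − 0.975 × 3.3167 = 603.1163

603.12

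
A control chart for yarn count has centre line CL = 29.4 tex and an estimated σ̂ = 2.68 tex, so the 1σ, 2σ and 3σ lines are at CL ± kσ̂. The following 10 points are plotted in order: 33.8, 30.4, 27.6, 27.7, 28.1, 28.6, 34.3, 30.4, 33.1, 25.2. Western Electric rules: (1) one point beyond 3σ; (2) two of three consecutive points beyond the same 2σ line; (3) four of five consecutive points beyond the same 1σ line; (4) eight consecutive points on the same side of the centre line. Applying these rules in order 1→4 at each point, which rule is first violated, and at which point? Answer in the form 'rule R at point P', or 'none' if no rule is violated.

Zone of each point (C = within 1σ̂, B = 1σ̂–2σ̂, A = 2σ̂–3σ̂, * = beyond 3σ̂; sign = side of CL): 1:+B, 2:+C, 3:-C, 4:-C, 5:-C, 6:-C, 7:+B, 8:+C, 9:+B, 10:-B
No rule fires across all 10 points.

none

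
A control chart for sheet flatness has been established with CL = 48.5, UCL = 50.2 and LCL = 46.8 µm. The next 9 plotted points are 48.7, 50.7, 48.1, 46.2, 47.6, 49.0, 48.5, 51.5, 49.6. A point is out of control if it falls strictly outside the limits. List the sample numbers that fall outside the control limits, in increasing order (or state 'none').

Compare each point to [46.8, 50.2]: sample 2 = 50.7 > UCL; sample 4 = 46.2 < LCL; sample 8 = 51.5 > UCL.

2, 4, 8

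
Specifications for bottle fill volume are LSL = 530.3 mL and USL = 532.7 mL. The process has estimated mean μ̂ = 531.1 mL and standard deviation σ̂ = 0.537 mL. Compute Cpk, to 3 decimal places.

0.497

Cpu = (USL − μ̂) / (3σ̂) = (532.7 − 531.1) / (3 × 0.537) = 0.9932; Cpl = (μ̂ − LSL) / (3σ̂) = (531.1 − 530.3) / (3 × 0.537) = 0.4966; Cpk = min(Cpu, Cpl) = 0.4966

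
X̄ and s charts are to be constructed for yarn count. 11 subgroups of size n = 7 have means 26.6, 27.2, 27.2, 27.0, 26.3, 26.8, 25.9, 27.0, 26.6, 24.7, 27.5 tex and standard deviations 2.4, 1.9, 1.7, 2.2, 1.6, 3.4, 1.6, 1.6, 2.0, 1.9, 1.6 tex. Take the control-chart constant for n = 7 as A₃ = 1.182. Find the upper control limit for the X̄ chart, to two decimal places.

28.97

X̄̄ = (26.6 + 27.2 + 27.2 + 27.0 + 26.3 + 26.8 + 25.9 + 27.0 + 26.6 + 24.7 + 27.5) / 11 = 26.6182
s̄ = (2.4 + 1.9 + 1.7 + 2.2 + 1.6 + 3.4 + 1.6 + 1.6 + 2.0 + 1.9 + 1.6) / 11 = 1.9909
UCL = X̄̄ + A₃·s̄ = 26.6182 + 1.182 × 1.9909 = 28.9714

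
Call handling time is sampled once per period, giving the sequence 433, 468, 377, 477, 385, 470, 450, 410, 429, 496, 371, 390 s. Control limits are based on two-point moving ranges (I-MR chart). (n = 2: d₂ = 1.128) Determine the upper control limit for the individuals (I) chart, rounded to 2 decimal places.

597.22

X̄ = (433 + 468 + 377 + 477 + 385 + 470 + 450 + 410 + 429 + 496 + 371 + 390) / 12 = 429.6667
Moving ranges: 35, 91, 100, 92, 85, 20, 40, 19, 67, 125, 19; M̄R̄ = 693.0000 / 11 = 63.0000
UCL = X̄ + 3·M̄R̄/d₂ = 429.6667 + 3 × 63.0000 / 1.128 = 597.2199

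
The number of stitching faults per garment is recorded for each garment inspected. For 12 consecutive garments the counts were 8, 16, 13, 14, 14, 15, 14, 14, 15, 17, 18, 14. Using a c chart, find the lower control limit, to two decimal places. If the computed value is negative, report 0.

c̄ = (8 + 16 + 13 + 14 + 14 + 15 + 14 + 14 + 15 + 17 + 18 + 14) / 12 = 172 / 12 = 14.3333
LCL = c̄ − 3√c̄ = 14.3333 − 3 × 3.7859 = 2.9755

2.98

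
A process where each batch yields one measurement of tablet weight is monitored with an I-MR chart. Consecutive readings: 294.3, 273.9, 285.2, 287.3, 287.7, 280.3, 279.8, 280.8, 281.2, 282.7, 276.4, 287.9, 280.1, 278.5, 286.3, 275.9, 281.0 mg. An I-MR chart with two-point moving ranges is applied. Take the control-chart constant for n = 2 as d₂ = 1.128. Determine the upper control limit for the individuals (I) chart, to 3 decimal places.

X̄ = (294.3 + 273.9 + 285.2 + 287.3 + 287.7 + 280.3 + 279.8 + 280.8 + 281.2 + 282.7 + 276.4 + 287.9 + 280.1 + 278.5 + 286.3 + 275.9 + 281.0) / 17 = 282.3118
Moving ranges: 20.4, 11.3, 2.1, 0.4, 7.4, 0.5, 1.0, 0.4, 1.5, 6.3, 11.5, 7.8, 1.6, 7.8, 10.4, 5.1; M̄R̄ = 95.5000 / 16 = 5.9688
UCL = X̄ + 3·M̄R̄/d₂ = 282.3118 + 3 × 5.9688 / 1.128 = 298.1861

298.186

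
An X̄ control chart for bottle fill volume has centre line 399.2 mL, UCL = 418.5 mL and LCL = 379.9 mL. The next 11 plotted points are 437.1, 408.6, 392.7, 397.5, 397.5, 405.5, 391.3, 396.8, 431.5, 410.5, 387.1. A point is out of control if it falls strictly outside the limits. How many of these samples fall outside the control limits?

Compare each point to [379.9, 418.5]: sample 1 = 437.1 > UCL; sample 9 = 431.5 > UCL.

2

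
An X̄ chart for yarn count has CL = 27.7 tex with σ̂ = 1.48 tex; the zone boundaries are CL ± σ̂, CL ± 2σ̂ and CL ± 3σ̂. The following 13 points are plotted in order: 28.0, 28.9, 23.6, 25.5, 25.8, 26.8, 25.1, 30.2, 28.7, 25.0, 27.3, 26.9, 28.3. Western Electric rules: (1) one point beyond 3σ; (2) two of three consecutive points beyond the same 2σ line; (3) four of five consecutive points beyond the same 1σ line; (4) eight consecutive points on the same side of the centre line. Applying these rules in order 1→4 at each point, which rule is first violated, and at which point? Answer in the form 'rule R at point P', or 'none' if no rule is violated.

rule 3 at point 7

Zone of each point (C = within 1σ̂, B = 1σ̂–2σ̂, A = 2σ̂–3σ̂, * = beyond 3σ̂; sign = side of CL): 1:+C, 2:+C, 3:-A, 4:-B, 5:-B, 6:-C, 7:-B, 8:+B, 9:+C, 10:-B, 11:-C, 12:-C, 13:+C
Rule 3 (four of five consecutive points beyond the same 1σ limit) is satisfied at point 7.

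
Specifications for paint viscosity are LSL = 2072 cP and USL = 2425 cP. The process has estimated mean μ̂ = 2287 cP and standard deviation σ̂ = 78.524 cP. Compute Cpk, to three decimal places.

0.586

Cpu = (USL − μ̂) / (3σ̂) = (2425 − 2287) / (3 × 78.524) = 0.5858; Cpl = (μ̂ − LSL) / (3σ̂) = (2287 − 2072) / (3 × 78.524) = 0.9127; Cpk = min(Cpu, Cpl) = 0.5858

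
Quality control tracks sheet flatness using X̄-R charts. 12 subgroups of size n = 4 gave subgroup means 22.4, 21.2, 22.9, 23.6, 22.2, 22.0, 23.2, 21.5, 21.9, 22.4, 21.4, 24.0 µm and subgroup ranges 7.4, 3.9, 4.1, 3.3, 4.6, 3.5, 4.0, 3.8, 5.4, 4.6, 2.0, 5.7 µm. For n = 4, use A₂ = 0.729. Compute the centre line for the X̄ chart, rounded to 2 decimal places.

22.39

X̄̄ = (22.4 + 21.2 + 22.9 + 23.6 + 22.2 + 22.0 + 23.2 + 21.5 + 21.9 + 22.4 + 21.4 + 24.0) / 12 = 268.7000 / 12 = 22.3917
CL = X̄̄ = 22.3917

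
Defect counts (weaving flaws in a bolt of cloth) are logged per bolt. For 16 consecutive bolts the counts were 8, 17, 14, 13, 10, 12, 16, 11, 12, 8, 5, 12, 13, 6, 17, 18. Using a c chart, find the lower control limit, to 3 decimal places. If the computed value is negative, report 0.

1.608

c̄ = (8 + 17 + 14 + 13 + 10 + 12 + 16 + 11 + 12 + 8 + 5 + 12 + 13 + 6 + 17 + 18) / 16 = 192 / 16 = 12.0000
LCL = c̄ − 3√c̄ = 12.0000 − 3 × 3.4641 = 1.6077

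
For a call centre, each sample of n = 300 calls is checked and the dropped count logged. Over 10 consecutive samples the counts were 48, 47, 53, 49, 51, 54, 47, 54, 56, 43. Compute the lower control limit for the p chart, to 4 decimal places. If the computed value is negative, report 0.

p̄ = Σdᵢ / (k·n) = 502 / (10 × 300) = 0.16733
LCL = p̄ − 3·√(p̄(1−p̄)/n) = 0.16733 − 3 × 0.02155 = 0.10268

0.1027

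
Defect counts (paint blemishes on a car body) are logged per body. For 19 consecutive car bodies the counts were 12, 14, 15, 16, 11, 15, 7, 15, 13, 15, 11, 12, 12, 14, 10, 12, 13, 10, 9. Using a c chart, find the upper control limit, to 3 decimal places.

c̄ = (12 + 14 + 15 + 16 + 11 + 15 + 7 + 15 + 13 + 15 + 11 + 12 + 12 + 14 + 10 + 12 + 13 + 10 + 9) / 19 = 236 / 19 = 12.4211
UCL = c̄ + 3√c̄ = 12.4211 + 3 × √12.4211 = 12.4211 + 3 × 3.5244 = 22.9941

22.994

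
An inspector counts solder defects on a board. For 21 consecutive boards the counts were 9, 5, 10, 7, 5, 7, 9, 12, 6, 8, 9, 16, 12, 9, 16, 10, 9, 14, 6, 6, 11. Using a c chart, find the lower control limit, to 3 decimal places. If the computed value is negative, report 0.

0.168

c̄ = (9 + 5 + 10 + 7 + 5 + 7 + 9 + 12 + 6 + 8 + 9 + 16 + 12 + 9 + 16 + 10 + 9 + 14 + 6 + 6 + 11) / 21 = 196 / 21 = 9.3333
LCL = c̄ − 3√c̄ = 9.3333 − 3 × 3.0551 = 0.1682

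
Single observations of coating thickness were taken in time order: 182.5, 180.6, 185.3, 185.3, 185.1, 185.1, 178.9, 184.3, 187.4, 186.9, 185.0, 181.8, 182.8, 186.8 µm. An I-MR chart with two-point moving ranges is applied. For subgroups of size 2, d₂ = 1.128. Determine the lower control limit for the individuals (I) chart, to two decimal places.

177.56

X̄ = (182.5 + 180.6 + 185.3 + 185.3 + 185.1 + 185.1 + 178.9 + 184.3 + 187.4 + 186.9 + 185.0 + 181.8 + 182.8 + 186.8) / 14 = 184.1286
Moving ranges: 1.9, 4.7, 0.0, 0.2, 0.0, 6.2, 5.4, 3.1, 0.5, 1.9, 3.2, 1.0, 4.0; M̄R̄ = 32.1000 / 13 = 2.4692
LCL = X̄ − 3·M̄R̄/d₂ = 184.1286 − 3 × 2.4692 / 1.128 = 177.5615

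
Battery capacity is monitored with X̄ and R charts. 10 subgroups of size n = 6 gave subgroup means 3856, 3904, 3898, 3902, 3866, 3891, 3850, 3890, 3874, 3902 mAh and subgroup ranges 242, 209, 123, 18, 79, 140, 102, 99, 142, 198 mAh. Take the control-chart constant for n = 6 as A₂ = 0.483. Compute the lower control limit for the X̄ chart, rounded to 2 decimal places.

3818.00

X̄̄ = (3856 + 3904 + 3898 + 3902 + 3866 + 3891 + 3850 + 3890 + 3874 + 3902) / 10 = 38833.0000 / 10 = 3883.3000
R̄ = (242 + 209 + 123 + 18 + 79 + 140 + 102 + 99 + 142 + 198) / 10 = 1352.0000 / 10 = 135.2000
LCL = X̄̄ − A₂·R̄ = 3883.3000 − 0.483 × 135.2000 = 3817.9984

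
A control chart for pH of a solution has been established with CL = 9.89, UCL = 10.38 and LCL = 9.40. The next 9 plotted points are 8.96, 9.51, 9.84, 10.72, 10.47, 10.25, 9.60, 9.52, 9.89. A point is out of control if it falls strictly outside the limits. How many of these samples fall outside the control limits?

3

Compare each point to [9.40, 10.38]: sample 1 = 8.96 < LCL; sample 4 = 10.72 > UCL; sample 5 = 10.47 > UCL.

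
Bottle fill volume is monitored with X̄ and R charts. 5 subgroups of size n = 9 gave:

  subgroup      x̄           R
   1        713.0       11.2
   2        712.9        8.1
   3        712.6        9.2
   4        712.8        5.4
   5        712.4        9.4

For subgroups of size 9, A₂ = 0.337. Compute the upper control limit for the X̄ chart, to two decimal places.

715.66

X̄̄ = (713.0 + 712.9 + 712.6 + 712.8 + 712.4) / 5 = 3563.7000 / 5 = 712.7400
R̄ = (11.2 + 8.1 + 9.2 + 5.4 + 9.4) / 5 = 43.3000 / 5 = 8.6600
UCL = X̄̄ + A₂·R̄ = 712.7400 + 0.337 × 8.6600 = 715.6584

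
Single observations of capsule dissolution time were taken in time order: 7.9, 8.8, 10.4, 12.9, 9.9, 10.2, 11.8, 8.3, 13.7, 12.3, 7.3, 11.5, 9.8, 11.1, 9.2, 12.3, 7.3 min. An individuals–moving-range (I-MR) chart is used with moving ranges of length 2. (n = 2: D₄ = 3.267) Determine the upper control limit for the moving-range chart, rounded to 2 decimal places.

Moving ranges: 0.9, 1.6, 2.5, 3.0, 0.3, 1.6, 3.5, 5.4, 1.4, 5.0, 4.2, 1.7, 1.3, 1.9, 3.1, 5.0; M̄R̄ = 42.4000 / 16 = 2.6500
UCL_MR = D₄·M̄R̄ = 3.267 × 2.6500 = 8.6575

8.66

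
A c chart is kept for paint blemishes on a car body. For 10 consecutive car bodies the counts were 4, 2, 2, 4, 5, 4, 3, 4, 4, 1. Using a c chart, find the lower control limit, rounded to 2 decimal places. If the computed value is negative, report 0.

0.00

c̄ = (4 + 2 + 2 + 4 + 5 + 4 + 3 + 4 + 4 + 1) / 10 = 33 / 10 = 3.3000
LCL = c̄ − 3√c̄ = 3.3000 − 3 × 1.8166 = -2.1498 → 0 (cannot be negative)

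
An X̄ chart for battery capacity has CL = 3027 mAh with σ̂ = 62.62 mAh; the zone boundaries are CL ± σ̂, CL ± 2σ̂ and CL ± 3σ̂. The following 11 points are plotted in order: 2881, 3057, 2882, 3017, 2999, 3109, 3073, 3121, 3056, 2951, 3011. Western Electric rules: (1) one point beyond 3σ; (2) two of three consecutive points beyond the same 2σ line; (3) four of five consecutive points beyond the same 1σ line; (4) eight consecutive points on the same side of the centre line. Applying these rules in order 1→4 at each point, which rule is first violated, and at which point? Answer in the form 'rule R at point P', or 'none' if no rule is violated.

rule 2 at point 3

Zone of each point (C = within 1σ̂, B = 1σ̂–2σ̂, A = 2σ̂–3σ̂, * = beyond 3σ̂; sign = side of CL): 1:-A, 2:+C, 3:-A, 4:-C, 5:-C, 6:+B, 7:+C, 8:+B, 9:+C, 10:-B, 11:-C
Rule 2 (two of three consecutive points beyond the same 2σ limit) is satisfied at point 3.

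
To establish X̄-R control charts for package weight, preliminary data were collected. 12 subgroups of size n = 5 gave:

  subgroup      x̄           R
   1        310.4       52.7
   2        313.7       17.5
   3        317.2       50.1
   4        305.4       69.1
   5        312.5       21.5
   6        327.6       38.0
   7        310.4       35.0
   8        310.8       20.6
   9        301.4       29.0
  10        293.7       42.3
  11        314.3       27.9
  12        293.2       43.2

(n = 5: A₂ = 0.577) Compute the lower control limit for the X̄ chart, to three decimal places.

287.728

X̄̄ = (310.4 + 313.7 + 317.2 + 305.4 + 312.5 + 327.6 + 310.4 + 310.8 + 301.4 + 293.7 + 314.3 + 293.2) / 12 = 3710.6000 / 12 = 309.2167
R̄ = (52.7 + 17.5 + 50.1 + 69.1 + 21.5 + 38.0 + 35.0 + 20.6 + 29.0 + 42.3 + 27.9 + 43.2) / 12 = 446.9000 / 12 = 37.2417
LCL = X̄̄ − A₂·R̄ = 309.2167 − 0.577 × 37.2417 = 287.7282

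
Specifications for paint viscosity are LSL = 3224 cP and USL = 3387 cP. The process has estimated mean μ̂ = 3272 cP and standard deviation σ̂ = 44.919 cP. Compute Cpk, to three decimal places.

0.356

Cpu = (USL − μ̂) / (3σ̂) = (3387 − 3272) / (3 × 44.919) = 0.8534; Cpl = (μ̂ − LSL) / (3σ̂) = (3272 − 3224) / (3 × 44.919) = 0.3562; Cpk = min(Cpu, Cpl) = 0.3562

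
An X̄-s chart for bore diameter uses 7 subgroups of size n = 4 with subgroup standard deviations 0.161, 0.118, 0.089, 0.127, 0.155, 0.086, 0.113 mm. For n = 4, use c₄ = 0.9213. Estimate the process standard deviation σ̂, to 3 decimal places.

0.132

s̄ = (0.161 + 0.118 + 0.089 + 0.127 + 0.155 + 0.086 + 0.113) / 7 = 0.1213
σ̂ = s̄ / c₄ = 0.1213 / 0.9213 = 0.1316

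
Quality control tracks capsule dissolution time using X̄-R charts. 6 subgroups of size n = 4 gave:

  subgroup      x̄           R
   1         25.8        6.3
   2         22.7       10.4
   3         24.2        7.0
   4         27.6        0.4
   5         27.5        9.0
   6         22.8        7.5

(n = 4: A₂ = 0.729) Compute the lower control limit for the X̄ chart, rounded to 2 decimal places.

20.17

X̄̄ = (25.8 + 22.7 + 24.2 + 27.6 + 27.5 + 22.8) / 6 = 150.6000 / 6 = 25.1000
R̄ = (6.3 + 10.4 + 7.0 + 0.4 + 9.0 + 7.5) / 6 = 40.6000 / 6 = 6.7667
LCL = X̄̄ − A₂·R̄ = 25.1000 − 0.729 × 6.7667 = 20.1671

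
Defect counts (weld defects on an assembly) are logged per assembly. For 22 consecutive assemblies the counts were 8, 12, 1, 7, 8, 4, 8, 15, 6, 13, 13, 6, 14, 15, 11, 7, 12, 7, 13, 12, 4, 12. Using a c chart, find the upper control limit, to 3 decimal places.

18.679

c̄ = (8 + 12 + 1 + 7 + 8 + 4 + 8 + 15 + 6 + 13 + 13 + 6 + 14 + 15 + 11 + 7 + 12 + 7 + 13 + 12 + 4 + 12) / 22 = 208 / 22 = 9.4545
UCL = c̄ + 3√c̄ = 9.4545 + 3 × √9.4545 = 9.4545 + 3 × 3.0748 = 18.6790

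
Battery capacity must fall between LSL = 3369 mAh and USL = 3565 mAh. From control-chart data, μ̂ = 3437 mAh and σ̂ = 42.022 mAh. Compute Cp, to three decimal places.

Cp = (USL − LSL) / (6σ̂) = (3565 − 3369) / (6 × 42.022) = 196.0000 / 252.1320 = 0.7774

0.777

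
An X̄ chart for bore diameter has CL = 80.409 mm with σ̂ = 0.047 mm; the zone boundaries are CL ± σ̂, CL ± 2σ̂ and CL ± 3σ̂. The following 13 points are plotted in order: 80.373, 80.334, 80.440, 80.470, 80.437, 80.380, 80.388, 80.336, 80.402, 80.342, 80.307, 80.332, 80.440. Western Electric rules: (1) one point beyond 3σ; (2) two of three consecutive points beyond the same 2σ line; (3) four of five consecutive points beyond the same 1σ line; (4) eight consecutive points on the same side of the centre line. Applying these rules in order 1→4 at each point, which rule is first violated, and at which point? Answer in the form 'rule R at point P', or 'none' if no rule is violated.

Zone of each point (C = within 1σ̂, B = 1σ̂–2σ̂, A = 2σ̂–3σ̂, * = beyond 3σ̂; sign = side of CL): 1:-C, 2:-B, 3:+C, 4:+B, 5:+C, 6:-C, 7:-C, 8:-B, 9:-C, 10:-B, 11:-A, 12:-B, 13:+C
Rule 3 (four of five consecutive points beyond the same 1σ limit) is satisfied at point 12.

rule 3 at point 12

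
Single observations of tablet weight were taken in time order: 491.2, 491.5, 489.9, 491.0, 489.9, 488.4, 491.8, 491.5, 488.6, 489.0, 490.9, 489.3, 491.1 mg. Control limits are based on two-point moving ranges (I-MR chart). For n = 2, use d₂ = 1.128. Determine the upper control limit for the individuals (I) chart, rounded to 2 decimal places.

494.28

X̄ = (491.2 + 491.5 + 489.9 + 491.0 + 489.9 + 488.4 + 491.8 + 491.5 + 488.6 + 489.0 + 490.9 + 489.3 + 491.1) / 13 = 490.3154
Moving ranges: 0.3, 1.6, 1.1, 1.1, 1.5, 3.4, 0.3, 2.9, 0.4, 1.9, 1.6, 1.8; M̄R̄ = 17.9000 / 12 = 1.4917
UCL = X̄ + 3·M̄R̄/d₂ = 490.3154 + 3 × 1.4917 / 1.128 = 494.2826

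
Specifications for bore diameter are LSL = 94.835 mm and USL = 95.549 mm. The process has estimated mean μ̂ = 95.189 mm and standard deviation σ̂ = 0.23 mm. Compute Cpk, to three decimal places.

Cpu = (USL − μ̂) / (3σ̂) = (95.549 − 95.189) / (3 × 0.23) = 0.5217; Cpl = (μ̂ − LSL) / (3σ̂) = (95.189 − 94.835) / (3 × 0.23) = 0.5130; Cpk = min(Cpu, Cpl) = 0.5130

0.513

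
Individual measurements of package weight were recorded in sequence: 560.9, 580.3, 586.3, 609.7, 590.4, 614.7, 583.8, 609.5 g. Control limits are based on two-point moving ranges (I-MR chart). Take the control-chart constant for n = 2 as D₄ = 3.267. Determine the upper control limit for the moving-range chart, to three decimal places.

69.540

Moving ranges: 19.4, 6.0, 23.4, 19.3, 24.3, 30.9, 25.7; M̄R̄ = 149.0000 / 7 = 21.2857
UCL_MR = D₄·M̄R̄ = 3.267 × 21.2857 = 69.5404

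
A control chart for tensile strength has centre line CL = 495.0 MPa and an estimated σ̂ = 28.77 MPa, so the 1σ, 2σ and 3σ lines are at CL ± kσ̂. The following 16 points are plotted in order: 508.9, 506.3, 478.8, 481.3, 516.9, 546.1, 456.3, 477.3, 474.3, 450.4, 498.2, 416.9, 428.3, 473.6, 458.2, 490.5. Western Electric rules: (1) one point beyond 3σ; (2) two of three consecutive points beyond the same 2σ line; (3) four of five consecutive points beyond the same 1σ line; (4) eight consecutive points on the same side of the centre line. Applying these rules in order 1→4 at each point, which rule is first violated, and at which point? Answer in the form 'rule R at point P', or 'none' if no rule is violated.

Zone of each point (C = within 1σ̂, B = 1σ̂–2σ̂, A = 2σ̂–3σ̂, * = beyond 3σ̂; sign = side of CL): 1:+C, 2:+C, 3:-C, 4:-C, 5:+C, 6:+B, 7:-B, 8:-C, 9:-C, 10:-B, 11:+C, 12:-A, 13:-A, 14:-C, 15:-B, 16:-C
Rule 2 (two of three consecutive points beyond the same 2σ limit) is satisfied at point 13.

rule 2 at point 13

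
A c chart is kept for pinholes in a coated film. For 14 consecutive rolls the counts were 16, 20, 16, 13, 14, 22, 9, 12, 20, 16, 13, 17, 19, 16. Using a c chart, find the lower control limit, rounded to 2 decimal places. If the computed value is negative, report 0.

c̄ = (16 + 20 + 16 + 13 + 14 + 22 + 9 + 12 + 20 + 16 + 13 + 17 + 19 + 16) / 14 = 223 / 14 = 15.9286
LCL = c̄ − 3√c̄ = 15.9286 − 3 × 3.9911 = 3.9554

3.96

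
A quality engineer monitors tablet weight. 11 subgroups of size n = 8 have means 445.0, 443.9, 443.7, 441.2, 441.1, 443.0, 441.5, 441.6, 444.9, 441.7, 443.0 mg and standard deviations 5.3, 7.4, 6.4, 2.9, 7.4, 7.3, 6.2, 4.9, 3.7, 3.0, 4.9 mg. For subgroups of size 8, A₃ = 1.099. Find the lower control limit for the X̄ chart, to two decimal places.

X̄̄ = (445.0 + 443.9 + 443.7 + 441.2 + 441.1 + 443.0 + 441.5 + 441.6 + 444.9 + 441.7 + 443.0) / 11 = 442.7818
s̄ = (5.3 + 7.4 + 6.4 + 2.9 + 7.4 + 7.3 + 6.2 + 4.9 + 3.7 + 3.0 + 4.9) / 11 = 5.4000
LCL = X̄̄ − A₃·s̄ = 442.7818 − 1.099 × 5.4000 = 436.8472

436.85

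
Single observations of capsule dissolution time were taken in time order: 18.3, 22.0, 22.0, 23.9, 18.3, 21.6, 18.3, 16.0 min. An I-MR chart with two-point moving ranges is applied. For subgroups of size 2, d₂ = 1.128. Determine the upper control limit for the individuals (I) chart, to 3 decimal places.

X̄ = (18.3 + 22.0 + 22.0 + 23.9 + 18.3 + 21.6 + 18.3 + 16.0) / 8 = 20.0500
Moving ranges: 3.7, 0.0, 1.9, 5.6, 3.3, 3.3, 2.3; M̄R̄ = 20.1000 / 7 = 2.8714
UCL = X̄ + 3·M̄R̄/d₂ = 20.0500 + 3 × 2.8714 / 1.128 = 27.6868

27.687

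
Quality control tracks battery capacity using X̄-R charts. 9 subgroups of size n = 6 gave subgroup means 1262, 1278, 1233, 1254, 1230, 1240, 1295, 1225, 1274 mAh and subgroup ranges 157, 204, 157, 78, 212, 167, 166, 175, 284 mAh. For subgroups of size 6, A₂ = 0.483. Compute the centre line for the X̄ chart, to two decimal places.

1254.56

X̄̄ = (1262 + 1278 + 1233 + 1254 + 1230 + 1240 + 1295 + 1225 + 1274) / 9 = 11291.0000 / 9 = 1254.5556
CL = X̄̄ = 1254.5556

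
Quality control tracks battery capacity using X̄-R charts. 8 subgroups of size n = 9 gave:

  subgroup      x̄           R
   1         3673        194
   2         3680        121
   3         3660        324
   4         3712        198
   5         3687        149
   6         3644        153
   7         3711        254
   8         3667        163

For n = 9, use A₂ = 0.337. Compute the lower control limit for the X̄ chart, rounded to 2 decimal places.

3613.70

X̄̄ = (3673 + 3680 + 3660 + 3712 + 3687 + 3644 + 3711 + 3667) / 8 = 29434.0000 / 8 = 3679.2500
R̄ = (194 + 121 + 324 + 198 + 149 + 153 + 254 + 163) / 8 = 1556.0000 / 8 = 194.5000
LCL = X̄̄ − A₂·R̄ = 3679.2500 − 0.337 × 194.5000 = 3613.7035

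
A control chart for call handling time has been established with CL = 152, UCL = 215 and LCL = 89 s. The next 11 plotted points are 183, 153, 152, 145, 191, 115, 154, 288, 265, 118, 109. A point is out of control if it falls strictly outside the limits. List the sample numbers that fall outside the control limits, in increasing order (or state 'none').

8, 9

Compare each point to [89, 215]: sample 8 = 288 > UCL; sample 9 = 265 > UCL.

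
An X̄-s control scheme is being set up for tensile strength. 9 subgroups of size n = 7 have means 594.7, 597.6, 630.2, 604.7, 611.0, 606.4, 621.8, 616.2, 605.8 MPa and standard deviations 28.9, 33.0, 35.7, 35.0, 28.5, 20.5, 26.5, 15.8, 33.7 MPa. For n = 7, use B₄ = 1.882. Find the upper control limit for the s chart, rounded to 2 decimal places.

53.87

s̄ = (28.9 + 33.0 + 35.7 + 35.0 + 28.5 + 20.5 + 26.5 + 15.8 + 33.7) / 9 = 28.6222
UCL_s = B₄·s̄ = 1.882 × 28.6222 = 53.8670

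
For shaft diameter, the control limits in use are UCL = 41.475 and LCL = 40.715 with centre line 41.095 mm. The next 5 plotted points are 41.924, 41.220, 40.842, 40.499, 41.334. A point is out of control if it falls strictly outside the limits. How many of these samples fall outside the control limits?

2

Compare each point to [40.715, 41.475]: sample 1 = 41.924 > UCL; sample 4 = 40.499 < LCL.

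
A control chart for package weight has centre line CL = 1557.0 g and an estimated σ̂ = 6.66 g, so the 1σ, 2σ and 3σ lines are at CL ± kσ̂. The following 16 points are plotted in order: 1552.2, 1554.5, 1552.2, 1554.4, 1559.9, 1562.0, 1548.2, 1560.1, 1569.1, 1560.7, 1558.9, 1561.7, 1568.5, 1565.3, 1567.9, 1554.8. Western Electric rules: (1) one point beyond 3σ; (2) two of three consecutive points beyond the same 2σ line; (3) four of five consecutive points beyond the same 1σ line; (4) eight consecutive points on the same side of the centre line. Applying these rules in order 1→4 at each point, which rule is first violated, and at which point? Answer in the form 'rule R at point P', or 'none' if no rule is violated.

Zone of each point (C = within 1σ̂, B = 1σ̂–2σ̂, A = 2σ̂–3σ̂, * = beyond 3σ̂; sign = side of CL): 1:-C, 2:-C, 3:-C, 4:-C, 5:+C, 6:+C, 7:-B, 8:+C, 9:+B, 10:+C, 11:+C, 12:+C, 13:+B, 14:+B, 15:+B, 16:-C
Rule 4 (eight consecutive points on the same side of the centre line) is satisfied at point 15.

rule 4 at point 15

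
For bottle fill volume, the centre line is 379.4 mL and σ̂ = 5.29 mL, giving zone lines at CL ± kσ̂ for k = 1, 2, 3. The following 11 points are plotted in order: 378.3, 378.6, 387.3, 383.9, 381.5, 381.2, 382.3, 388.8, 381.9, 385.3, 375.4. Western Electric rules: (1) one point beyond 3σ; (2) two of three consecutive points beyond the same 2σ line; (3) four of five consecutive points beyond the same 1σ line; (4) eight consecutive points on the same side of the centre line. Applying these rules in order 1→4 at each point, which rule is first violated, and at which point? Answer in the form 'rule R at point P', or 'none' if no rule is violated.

Zone of each point (C = within 1σ̂, B = 1σ̂–2σ̂, A = 2σ̂–3σ̂, * = beyond 3σ̂; sign = side of CL): 1:-C, 2:-C, 3:+B, 4:+C, 5:+C, 6:+C, 7:+C, 8:+B, 9:+C, 10:+B, 11:-C
Rule 4 (eight consecutive points on the same side of the centre line) is satisfied at point 10.

rule 4 at point 10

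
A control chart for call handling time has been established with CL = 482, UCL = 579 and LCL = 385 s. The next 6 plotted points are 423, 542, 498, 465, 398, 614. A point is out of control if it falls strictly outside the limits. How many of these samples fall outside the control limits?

Compare each point to [385, 579]: sample 6 = 614 > UCL.

1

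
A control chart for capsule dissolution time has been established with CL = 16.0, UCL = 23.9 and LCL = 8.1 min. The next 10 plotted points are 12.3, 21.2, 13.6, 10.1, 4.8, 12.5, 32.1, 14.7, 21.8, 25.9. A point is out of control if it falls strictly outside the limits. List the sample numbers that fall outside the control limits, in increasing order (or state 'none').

Compare each point to [8.1, 23.9]: sample 5 = 4.8 < LCL; sample 7 = 32.1 > UCL; sample 10 = 25.9 > UCL.

5, 7, 10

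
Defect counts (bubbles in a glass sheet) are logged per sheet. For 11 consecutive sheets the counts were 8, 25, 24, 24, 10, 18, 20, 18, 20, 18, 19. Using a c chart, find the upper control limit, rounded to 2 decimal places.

31.46

c̄ = (8 + 25 + 24 + 24 + 10 + 18 + 20 + 18 + 20 + 18 + 19) / 11 = 204 / 11 = 18.5455
UCL = c̄ + 3√c̄ = 18.5455 + 3 × √18.5455 = 18.5455 + 3 × 4.3064 = 31.4648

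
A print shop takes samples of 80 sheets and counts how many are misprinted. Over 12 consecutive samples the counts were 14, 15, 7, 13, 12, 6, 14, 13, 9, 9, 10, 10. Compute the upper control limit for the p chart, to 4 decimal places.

p̄ = Σdᵢ / (k·n) = 132 / (12 × 80) = 0.13750
UCL = p̄ + 3·√(p̄(1−p̄)/n) = 0.13750 + 3 × √(0.13750×0.86250/80) = 0.13750 + 3 × 0.03850 = 0.25301

0.2530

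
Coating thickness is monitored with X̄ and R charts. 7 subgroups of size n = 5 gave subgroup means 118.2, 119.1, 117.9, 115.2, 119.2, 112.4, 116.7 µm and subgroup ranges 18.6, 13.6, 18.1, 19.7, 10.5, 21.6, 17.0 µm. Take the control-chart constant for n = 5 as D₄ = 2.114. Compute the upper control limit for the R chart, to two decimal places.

R̄ = (18.6 + 13.6 + 18.1 + 19.7 + 10.5 + 21.6 + 17.0) / 7 = 119.1000 / 7 = 17.0143
UCL_R = D₄·R̄ = 2.114 × 17.0143 = 35.9682

35.97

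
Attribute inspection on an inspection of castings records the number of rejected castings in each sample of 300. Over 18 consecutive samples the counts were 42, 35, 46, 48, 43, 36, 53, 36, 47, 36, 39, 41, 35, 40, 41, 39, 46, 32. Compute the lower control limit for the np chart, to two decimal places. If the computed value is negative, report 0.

23.02

p̄ = Σdᵢ / (k·n) = 735 / (18 × 300) = 0.13611
LCL = np̄ − 3·√(np̄(1−p̄)) = 40.8333 − 3 × 5.9393 = 23.0154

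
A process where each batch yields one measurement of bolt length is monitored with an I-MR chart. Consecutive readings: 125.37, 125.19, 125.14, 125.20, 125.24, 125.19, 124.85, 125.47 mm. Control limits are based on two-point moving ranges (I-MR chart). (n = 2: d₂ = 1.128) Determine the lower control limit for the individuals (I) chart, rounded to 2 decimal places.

124.70

X̄ = (125.37 + 125.19 + 125.14 + 125.20 + 125.24 + 125.19 + 124.85 + 125.47) / 8 = 125.2062
Moving ranges: 0.18, 0.05, 0.06, 0.04, 0.05, 0.34, 0.62; M̄R̄ = 1.3400 / 7 = 0.1914
LCL = X̄ − 3·M̄R̄/d₂ = 125.2062 − 3 × 0.1914 / 1.128 = 124.6971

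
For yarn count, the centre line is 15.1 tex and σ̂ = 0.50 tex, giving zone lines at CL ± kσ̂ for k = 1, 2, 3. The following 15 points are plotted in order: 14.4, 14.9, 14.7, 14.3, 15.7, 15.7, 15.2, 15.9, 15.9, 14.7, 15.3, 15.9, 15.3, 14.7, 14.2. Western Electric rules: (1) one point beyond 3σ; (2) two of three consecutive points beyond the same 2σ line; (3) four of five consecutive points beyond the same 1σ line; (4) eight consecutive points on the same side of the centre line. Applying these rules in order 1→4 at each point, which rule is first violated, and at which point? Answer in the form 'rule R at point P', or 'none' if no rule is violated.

Zone of each point (C = within 1σ̂, B = 1σ̂–2σ̂, A = 2σ̂–3σ̂, * = beyond 3σ̂; sign = side of CL): 1:-B, 2:-C, 3:-C, 4:-B, 5:+B, 6:+B, 7:+C, 8:+B, 9:+B, 10:-C, 11:+C, 12:+B, 13:+C, 14:-C, 15:-B
Rule 3 (four of five consecutive points beyond the same 1σ limit) is satisfied at point 9.

rule 3 at point 9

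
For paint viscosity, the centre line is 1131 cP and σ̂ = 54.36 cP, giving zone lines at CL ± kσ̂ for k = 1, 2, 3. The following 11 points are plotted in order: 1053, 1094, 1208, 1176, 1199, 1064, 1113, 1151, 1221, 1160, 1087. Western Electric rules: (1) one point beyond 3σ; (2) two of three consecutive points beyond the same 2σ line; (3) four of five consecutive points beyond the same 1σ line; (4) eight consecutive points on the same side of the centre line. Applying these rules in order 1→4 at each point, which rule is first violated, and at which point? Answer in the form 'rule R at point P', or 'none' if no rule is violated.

Zone of each point (C = within 1σ̂, B = 1σ̂–2σ̂, A = 2σ̂–3σ̂, * = beyond 3σ̂; sign = side of CL): 1:-B, 2:-C, 3:+B, 4:+C, 5:+B, 6:-B, 7:-C, 8:+C, 9:+B, 10:+C, 11:-C
No rule fires across all 11 points.

none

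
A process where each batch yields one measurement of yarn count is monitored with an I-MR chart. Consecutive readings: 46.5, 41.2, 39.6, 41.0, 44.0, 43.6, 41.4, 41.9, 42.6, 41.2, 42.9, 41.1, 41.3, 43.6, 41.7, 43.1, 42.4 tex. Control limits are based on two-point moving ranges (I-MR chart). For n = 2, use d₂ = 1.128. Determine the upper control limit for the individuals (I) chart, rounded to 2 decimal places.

X̄ = (46.5 + 41.2 + 39.6 + 41.0 + 44.0 + 43.6 + 41.4 + 41.9 + 42.6 + 41.2 + 42.9 + 41.1 + 41.3 + 43.6 + 41.7 + 43.1 + 42.4) / 17 = 42.3000
Moving ranges: 5.3, 1.6, 1.4, 3.0, 0.4, 2.2, 0.5, 0.7, 1.4, 1.7, 1.8, 0.2, 2.3, 1.9, 1.4, 0.7; M̄R̄ = 26.5000 / 16 = 1.6562
UCL = X̄ + 3·M̄R̄/d₂ = 42.3000 + 3 × 1.6562 / 1.128 = 46.7049

46.70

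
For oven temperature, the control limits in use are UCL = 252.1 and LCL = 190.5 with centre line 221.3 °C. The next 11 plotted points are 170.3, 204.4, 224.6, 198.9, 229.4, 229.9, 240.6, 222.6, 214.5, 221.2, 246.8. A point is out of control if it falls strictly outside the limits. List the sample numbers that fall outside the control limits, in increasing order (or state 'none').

1

Compare each point to [190.5, 252.1]: sample 1 = 170.3 < LCL.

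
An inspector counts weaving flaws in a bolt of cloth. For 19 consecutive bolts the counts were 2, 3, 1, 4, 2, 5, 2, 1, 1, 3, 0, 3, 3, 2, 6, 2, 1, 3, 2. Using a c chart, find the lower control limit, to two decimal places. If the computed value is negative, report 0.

c̄ = (2 + 3 + 1 + 4 + 2 + 5 + 2 + 1 + 1 + 3 + 0 + 3 + 3 + 2 + 6 + 2 + 1 + 3 + 2) / 19 = 46 / 19 = 2.4211
LCL = c̄ − 3√c̄ = 2.4211 − 3 × 1.5560 = -2.2469 → 0 (cannot be negative)

0.00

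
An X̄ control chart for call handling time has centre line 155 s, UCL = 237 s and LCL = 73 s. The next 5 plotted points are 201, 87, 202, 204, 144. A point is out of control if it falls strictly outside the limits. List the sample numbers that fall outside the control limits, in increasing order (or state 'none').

none

All 5 points lie within [73, 237].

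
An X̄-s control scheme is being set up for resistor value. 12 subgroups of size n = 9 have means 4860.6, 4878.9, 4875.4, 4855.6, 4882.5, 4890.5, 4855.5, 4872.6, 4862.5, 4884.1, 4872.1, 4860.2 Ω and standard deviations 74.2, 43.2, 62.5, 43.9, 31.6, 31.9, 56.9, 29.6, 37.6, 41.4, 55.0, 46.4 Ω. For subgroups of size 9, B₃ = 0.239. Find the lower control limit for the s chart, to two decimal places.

s̄ = (74.2 + 43.2 + 62.5 + 43.9 + 31.6 + 31.9 + 56.9 + 29.6 + 37.6 + 41.4 + 55.0 + 46.4) / 12 = 46.1833
LCL_s = B₃·s̄ = 0.239 × 46.1833 = 11.0378

11.04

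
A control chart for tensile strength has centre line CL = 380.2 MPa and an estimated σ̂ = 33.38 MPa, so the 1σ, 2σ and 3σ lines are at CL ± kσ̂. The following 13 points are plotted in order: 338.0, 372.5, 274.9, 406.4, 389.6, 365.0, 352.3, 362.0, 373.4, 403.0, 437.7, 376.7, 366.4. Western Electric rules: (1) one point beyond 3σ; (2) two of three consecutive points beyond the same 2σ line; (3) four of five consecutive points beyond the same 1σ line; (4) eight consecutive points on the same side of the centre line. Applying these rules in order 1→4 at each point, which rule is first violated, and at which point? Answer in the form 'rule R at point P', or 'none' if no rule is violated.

rule 1 at point 3

Zone of each point (C = within 1σ̂, B = 1σ̂–2σ̂, A = 2σ̂–3σ̂, * = beyond 3σ̂; sign = side of CL): 1:-B, 2:-C, 3:-*, 4:+C, 5:+C, 6:-C, 7:-C, 8:-C, 9:-C, 10:+C, 11:+B, 12:-C, 13:-C
Rule 1 (one point beyond the 3σ limits) is satisfied at point 3.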